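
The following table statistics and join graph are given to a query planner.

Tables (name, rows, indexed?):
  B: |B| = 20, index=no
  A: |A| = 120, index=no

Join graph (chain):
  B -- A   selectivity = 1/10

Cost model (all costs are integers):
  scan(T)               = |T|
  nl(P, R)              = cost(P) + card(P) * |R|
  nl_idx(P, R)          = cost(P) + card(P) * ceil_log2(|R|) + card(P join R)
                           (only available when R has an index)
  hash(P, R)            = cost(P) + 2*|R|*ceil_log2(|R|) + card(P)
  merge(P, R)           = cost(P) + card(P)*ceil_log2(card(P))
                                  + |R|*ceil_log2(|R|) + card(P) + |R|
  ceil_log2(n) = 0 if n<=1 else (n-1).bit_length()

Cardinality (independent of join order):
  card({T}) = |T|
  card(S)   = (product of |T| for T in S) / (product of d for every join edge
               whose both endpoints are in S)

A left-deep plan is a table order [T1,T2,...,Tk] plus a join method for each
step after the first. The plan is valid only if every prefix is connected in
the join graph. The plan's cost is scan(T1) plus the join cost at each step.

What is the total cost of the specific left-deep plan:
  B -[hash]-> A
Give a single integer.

step 1: scan B: cost=20, card=20
step 2: join A via hash
    card(P join A) = 20*120/(10) = 240
    cost = 20 + 2*120*7 + 20 = 1720

1720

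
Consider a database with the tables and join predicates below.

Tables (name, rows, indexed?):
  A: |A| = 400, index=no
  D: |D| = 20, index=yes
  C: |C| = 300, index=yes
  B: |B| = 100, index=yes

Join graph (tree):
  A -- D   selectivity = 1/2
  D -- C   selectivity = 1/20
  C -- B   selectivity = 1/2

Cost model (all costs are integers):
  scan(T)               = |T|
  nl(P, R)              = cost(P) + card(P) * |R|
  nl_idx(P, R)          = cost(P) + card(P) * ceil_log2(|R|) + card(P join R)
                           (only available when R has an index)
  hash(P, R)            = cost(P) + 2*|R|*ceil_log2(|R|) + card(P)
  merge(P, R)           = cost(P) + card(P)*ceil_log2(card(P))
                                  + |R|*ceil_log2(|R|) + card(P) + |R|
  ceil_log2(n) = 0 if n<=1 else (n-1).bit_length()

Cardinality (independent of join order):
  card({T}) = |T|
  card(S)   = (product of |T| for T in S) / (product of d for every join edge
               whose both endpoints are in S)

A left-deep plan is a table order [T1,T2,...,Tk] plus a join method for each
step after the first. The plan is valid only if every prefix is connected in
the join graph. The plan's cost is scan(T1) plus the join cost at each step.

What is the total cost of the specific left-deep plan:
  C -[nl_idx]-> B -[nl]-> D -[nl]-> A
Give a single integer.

6317400

step 1: scan C: cost=300, card=300
step 2: join B via nl_idx
    card(P join B) = 300*100/(2) = 15000
    cost = 300 + 300*7 + 15000 = 17400
step 3: join D via nl
    card(P join D) = 15000*20/(20) = 15000
    cost = 17400 + 15000*20 = 317400
step 4: join A via nl
    card(P join A) = 15000*400/(2) = 3000000
    cost = 317400 + 15000*400 = 6317400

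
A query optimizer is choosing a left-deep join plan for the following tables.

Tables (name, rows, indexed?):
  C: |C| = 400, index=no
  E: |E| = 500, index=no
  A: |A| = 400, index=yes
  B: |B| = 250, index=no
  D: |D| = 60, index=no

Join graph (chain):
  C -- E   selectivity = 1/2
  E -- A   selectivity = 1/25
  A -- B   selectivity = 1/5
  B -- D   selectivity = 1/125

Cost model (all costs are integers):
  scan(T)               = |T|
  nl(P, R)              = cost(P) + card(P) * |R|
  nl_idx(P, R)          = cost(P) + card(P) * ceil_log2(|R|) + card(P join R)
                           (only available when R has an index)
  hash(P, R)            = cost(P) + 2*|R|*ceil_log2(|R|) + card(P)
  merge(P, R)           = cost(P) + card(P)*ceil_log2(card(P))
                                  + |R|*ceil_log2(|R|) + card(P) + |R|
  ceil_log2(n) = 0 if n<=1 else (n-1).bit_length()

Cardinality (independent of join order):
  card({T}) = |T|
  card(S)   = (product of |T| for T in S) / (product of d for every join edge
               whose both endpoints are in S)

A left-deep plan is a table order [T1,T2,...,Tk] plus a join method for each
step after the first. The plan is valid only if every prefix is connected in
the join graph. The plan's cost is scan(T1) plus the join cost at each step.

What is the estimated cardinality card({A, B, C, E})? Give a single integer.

80000000

Tables in S: A(400), B(250), C(400), E(500)
Edges inside S: C-E(d=2), E-A(d=25), A-B(d=5)
numerator = 400 * 250 * 400 * 500 = 20000000000
denominator = 2 * 25 * 5 = 250
card(S) = 20000000000 / 250 = 80000000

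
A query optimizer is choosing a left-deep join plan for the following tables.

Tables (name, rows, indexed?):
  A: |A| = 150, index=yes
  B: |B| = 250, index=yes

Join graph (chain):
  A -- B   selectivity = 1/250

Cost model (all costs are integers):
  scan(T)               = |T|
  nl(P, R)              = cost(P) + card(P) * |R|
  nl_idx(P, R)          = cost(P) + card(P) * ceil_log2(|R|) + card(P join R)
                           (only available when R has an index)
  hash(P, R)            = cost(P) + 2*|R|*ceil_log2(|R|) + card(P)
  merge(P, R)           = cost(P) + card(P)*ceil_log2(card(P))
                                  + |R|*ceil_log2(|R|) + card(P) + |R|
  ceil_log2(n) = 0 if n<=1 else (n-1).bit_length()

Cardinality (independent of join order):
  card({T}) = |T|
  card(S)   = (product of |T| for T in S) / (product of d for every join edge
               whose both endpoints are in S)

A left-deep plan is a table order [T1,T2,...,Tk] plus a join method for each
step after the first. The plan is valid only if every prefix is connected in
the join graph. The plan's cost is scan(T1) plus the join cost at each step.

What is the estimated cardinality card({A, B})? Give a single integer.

Tables in S: A(150), B(250)
Edges inside S: A-B(d=250)
numerator = 150 * 250 = 37500
denominator = 250 = 250
card(S) = 37500 / 250 = 150

150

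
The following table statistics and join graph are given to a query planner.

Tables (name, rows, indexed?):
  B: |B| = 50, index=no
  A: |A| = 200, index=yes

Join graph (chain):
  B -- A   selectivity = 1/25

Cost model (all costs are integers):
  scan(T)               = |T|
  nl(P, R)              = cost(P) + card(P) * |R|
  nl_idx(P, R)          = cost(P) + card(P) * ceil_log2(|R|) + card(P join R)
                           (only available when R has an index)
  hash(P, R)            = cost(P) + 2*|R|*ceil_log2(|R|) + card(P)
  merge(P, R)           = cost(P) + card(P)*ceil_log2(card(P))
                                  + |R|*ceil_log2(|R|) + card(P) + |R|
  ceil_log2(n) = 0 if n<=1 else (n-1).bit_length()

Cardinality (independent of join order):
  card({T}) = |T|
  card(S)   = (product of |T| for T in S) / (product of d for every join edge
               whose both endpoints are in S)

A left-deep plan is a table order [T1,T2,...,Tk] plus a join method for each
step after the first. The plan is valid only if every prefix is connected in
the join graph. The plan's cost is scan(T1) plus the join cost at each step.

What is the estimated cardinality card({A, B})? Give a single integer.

400

Tables in S: A(200), B(50)
Edges inside S: B-A(d=25)
numerator = 200 * 50 = 10000
denominator = 25 = 25
card(S) = 10000 / 25 = 400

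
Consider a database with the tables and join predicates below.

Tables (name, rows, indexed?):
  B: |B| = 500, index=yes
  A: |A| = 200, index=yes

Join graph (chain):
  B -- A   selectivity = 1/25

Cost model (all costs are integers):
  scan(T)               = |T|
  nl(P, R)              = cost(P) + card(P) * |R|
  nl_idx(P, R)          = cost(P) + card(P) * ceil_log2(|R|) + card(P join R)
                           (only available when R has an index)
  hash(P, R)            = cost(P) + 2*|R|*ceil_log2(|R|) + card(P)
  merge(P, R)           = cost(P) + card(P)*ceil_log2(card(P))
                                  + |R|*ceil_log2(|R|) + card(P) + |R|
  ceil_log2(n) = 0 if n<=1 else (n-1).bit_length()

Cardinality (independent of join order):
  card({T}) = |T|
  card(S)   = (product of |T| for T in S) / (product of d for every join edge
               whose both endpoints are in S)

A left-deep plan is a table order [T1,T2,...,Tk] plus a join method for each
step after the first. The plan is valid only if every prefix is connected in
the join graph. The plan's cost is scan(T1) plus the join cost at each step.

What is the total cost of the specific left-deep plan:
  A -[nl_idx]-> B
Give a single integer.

step 1: scan A: cost=200, card=200
step 2: join B via nl_idx
    card(P join B) = 200*500/(25) = 4000
    cost = 200 + 200*9 + 4000 = 6000

6000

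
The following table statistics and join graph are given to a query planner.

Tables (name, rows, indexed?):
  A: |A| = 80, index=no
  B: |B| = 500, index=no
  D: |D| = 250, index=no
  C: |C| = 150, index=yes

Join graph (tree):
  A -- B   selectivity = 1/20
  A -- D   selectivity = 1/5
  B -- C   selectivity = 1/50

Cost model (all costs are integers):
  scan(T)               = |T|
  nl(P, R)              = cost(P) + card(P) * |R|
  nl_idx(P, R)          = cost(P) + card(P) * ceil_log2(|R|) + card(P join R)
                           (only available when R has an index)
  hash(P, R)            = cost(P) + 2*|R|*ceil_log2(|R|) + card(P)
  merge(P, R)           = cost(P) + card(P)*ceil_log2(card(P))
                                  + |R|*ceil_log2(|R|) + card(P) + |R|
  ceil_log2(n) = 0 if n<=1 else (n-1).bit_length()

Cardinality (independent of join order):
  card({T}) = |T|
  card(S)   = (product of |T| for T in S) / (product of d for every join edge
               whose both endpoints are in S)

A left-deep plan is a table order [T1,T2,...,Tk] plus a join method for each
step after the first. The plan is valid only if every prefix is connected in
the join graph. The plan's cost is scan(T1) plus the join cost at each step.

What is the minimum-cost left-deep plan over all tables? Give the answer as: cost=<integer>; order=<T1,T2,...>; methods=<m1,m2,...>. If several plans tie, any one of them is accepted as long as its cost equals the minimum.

cost=16020; order=B,C,A,D; methods=hash,hash,hash

Selinger DP (subsets sized 1..n):
  {A}: scan cost=80, card=80
  {B}: scan cost=500, card=500
  {D}: scan cost=250, card=250
  {C}: scan cost=150, card=150
  {AB}: card=2000; try (A,hash)→2120, (B,merge)→5720, (A,merge)→6140, (B,hash)→9160, (B,nl)→40080, (A,nl)→40500; best=2120 via (A,hash)
  {AD}: card=4000; try (A,hash)→1620, (D,merge)→2970, (A,merge)→3140, (D,hash)→4160, (D,nl)→20080, (A,nl)→20250; best=1620 via (A,hash)
  {BC}: card=1500; try (C,hash)→3400, (C,nl_idx)→6000, (B,merge)→6500, (C,merge)→6850, (B,hash)→9300, (B,nl)→75150 …(+1); best=3400 via (C,hash)
  {ABD}: card=100000; try (D,hash)→8120, (B,hash)→14620, (D,merge)→28370, (B,merge)→58620, (D,nl)→502120, (B,nl)→2001620; best=8120 via (D,hash)
  {ABC}: card=6000; try (A,hash)→6020, (C,hash)→6520, (A,merge)→22040, (C,nl_idx)→24120, (C,merge)→27470, (A,nl)→123400 …(+1); best=6020 via (A,hash)
  {ABCD}: card=300000; try (D,hash)→16020, (D,merge)→92270, (C,hash)→110520, (C,nl_idx)→1108120, (D,nl)→1506020, (C,merge)→1809470 …(+1); best=16020 via (D,hash)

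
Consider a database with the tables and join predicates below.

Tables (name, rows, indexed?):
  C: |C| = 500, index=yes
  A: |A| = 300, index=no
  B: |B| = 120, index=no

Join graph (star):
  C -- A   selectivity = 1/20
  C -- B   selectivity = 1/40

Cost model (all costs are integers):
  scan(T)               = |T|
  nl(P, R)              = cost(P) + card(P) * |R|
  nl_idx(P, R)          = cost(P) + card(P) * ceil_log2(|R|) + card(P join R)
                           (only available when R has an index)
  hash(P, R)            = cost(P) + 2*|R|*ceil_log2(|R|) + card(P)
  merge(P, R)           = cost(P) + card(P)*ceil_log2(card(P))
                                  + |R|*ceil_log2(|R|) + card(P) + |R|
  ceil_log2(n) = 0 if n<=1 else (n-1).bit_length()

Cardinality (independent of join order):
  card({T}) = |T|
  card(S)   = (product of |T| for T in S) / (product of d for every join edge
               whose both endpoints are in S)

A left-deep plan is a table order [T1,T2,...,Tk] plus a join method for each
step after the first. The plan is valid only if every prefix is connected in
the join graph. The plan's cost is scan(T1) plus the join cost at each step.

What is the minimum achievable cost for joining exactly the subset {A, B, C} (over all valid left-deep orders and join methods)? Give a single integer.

9580

Selinger DP over subsets of {A,B,C}:
  {C}: scan cost=500, card=500
  {A}: scan cost=300, card=300
  {B}: scan cost=120, card=120
  {AC}: card=7500; try (A,hash)→6400, (C,merge)→8300, (A,merge)→8500, (C,hash)→9600, (C,nl_idx)→10500, (C,nl)→150300 …(+1); best=6400 via (A,hash)
  {BC}: card=1500; try (B,hash)→2680, (C,nl_idx)→2700, (C,merge)→6080, (B,merge)→6460, (C,hash)→9240, (C,nl)→60120 …(+1); best=2680 via (B,hash)
  {ABC}: card=22500; try (A,hash)→9580, (B,hash)→15580, (A,merge)→23680, (B,merge)→112360, (A,nl)→452680, (B,nl)→906400; best=9580 via (A,hash)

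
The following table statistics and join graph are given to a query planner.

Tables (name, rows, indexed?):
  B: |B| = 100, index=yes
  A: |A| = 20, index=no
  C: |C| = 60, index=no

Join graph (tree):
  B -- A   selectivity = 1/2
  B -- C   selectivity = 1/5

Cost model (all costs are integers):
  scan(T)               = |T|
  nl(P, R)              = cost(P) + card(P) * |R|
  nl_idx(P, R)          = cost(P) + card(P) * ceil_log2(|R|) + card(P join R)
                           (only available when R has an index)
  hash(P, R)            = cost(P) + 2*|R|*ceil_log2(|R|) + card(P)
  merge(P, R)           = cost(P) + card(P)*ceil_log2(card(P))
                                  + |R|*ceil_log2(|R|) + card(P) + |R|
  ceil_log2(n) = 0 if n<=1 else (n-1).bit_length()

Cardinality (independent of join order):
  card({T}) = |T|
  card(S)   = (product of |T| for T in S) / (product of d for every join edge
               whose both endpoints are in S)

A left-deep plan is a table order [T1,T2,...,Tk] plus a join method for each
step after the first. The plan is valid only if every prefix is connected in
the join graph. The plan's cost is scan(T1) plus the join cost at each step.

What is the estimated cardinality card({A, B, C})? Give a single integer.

Tables in S: A(20), B(100), C(60)
Edges inside S: B-A(d=2), B-C(d=5)
numerator = 20 * 100 * 60 = 120000
denominator = 2 * 5 = 10
card(S) = 120000 / 10 = 12000

12000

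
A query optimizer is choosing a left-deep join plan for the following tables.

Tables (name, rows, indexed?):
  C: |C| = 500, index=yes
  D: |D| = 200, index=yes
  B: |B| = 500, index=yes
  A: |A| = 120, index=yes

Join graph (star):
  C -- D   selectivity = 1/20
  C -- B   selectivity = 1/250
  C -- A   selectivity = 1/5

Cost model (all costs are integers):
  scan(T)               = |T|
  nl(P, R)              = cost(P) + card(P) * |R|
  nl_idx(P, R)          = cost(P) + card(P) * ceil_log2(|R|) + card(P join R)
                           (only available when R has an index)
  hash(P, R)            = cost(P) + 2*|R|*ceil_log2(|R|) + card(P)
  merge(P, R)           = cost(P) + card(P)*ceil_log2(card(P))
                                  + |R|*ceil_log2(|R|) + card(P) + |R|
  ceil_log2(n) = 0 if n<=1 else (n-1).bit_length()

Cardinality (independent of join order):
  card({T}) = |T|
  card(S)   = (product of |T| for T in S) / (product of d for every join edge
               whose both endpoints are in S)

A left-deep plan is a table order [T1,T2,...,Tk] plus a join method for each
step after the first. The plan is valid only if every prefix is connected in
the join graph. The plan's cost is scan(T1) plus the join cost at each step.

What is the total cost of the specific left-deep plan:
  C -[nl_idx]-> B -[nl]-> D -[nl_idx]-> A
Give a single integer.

516000

step 1: scan C: cost=500, card=500
step 2: join B via nl_idx
    card(P join B) = 500*500/(250) = 1000
    cost = 500 + 500*9 + 1000 = 6000
step 3: join D via nl
    card(P join D) = 1000*200/(20) = 10000
    cost = 6000 + 1000*200 = 206000
step 4: join A via nl_idx
    card(P join A) = 10000*120/(5) = 240000
    cost = 206000 + 10000*7 + 240000 = 516000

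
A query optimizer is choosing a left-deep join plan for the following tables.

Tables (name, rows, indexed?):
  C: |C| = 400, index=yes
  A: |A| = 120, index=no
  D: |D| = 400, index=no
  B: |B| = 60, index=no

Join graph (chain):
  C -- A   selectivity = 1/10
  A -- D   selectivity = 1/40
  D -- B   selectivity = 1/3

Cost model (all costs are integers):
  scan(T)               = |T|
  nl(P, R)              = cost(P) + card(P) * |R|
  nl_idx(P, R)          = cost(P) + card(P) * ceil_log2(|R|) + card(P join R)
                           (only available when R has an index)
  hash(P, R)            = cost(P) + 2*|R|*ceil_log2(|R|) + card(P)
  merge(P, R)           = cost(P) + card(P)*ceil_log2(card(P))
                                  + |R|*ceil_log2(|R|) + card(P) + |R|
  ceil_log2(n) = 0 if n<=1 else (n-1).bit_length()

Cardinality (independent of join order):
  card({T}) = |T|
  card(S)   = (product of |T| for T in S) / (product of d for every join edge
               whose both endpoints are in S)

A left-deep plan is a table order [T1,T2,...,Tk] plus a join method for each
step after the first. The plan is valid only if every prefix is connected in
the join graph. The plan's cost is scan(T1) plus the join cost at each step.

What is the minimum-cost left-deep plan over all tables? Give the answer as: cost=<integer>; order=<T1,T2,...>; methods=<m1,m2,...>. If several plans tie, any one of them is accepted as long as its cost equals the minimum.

cost=35600; order=D,A,B,C; methods=hash,hash,hash

Selinger DP (subsets sized 1..n):
  {C}: scan cost=400, card=400
  {A}: scan cost=120, card=120
  {D}: scan cost=400, card=400
  {B}: scan cost=60, card=60
  {AC}: card=4800; try (A,hash)→2480, (C,merge)→5080, (A,merge)→5360, (C,nl_idx)→6000, (C,hash)→7440, (C,nl)→48120 …(+1); best=2480 via (A,hash)
  {AD}: card=1200; try (A,hash)→2480, (D,merge)→5080, (A,merge)→5360, (D,hash)→7440, (D,nl)→48120, (A,nl)→48400; best=2480 via (A,hash)
  {BD}: card=8000; try (B,hash)→1520, (D,merge)→4480, (B,merge)→4820, (D,hash)→7320, (D,nl)→24060, (B,nl)→24400; best=1520 via (B,hash)
  {ACD}: card=48000; try (C,hash)→10880, (D,hash)→14480, (C,merge)→20880, (C,nl_idx)→61280, (D,merge)→73680, (C,nl)→482480 …(+1); best=10880 via (C,hash)
  {ABD}: card=24000; try (B,hash)→4400, (A,hash)→11200, (B,merge)→17300, (B,nl)→74480, (A,merge)→114480, (A,nl)→961520; best=4400 via (B,hash)
  {ABCD}: card=960000; try (C,hash)→35600, (B,hash)→59600, (C,merge)→392400, (B,merge)→827300, (C,nl_idx)→1180400, (B,nl)→2890880 …(+1); best=35600 via (C,hash)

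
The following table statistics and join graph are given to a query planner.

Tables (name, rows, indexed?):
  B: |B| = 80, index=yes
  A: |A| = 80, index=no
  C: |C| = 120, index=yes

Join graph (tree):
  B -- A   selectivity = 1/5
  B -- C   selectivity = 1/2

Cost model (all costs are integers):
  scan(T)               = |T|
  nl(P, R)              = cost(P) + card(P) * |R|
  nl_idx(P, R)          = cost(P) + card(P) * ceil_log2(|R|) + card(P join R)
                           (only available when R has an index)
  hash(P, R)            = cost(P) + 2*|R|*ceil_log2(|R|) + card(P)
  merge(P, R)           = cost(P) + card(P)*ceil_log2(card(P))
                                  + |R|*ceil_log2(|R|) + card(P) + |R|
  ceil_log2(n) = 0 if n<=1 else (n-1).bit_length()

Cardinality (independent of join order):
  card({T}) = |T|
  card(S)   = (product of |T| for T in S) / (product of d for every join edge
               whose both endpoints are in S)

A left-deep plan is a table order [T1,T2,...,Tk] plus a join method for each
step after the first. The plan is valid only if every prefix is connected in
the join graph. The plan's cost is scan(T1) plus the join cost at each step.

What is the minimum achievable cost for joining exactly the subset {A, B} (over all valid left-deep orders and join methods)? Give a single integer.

Selinger DP over subsets of {A,B}:
  {B}: scan cost=80, card=80
  {A}: scan cost=80, card=80
  {AB}: card=1280; try (B,hash)→1280, (A,hash)→1280, (B,merge)→1360, (A,merge)→1360, (B,nl_idx)→1920, (B,nl)→6480 …(+1); best=1280 via (B,hash)

1280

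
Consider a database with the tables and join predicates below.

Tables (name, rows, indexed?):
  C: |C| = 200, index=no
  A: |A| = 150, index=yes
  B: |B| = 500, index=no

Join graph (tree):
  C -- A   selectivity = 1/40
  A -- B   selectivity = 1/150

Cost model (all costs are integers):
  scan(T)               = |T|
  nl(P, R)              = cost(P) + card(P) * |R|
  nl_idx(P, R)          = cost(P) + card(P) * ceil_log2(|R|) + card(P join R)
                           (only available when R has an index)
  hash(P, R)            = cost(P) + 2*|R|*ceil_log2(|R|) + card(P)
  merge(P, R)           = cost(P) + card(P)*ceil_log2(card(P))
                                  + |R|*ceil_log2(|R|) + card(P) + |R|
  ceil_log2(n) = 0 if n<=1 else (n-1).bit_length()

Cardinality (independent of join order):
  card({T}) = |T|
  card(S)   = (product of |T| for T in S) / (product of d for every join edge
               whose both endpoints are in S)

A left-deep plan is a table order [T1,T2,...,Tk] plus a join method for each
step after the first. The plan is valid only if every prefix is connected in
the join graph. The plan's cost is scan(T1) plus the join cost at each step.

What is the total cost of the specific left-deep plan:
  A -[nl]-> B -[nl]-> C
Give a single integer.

175150

step 1: scan A: cost=150, card=150
step 2: join B via nl
    card(P join B) = 150*500/(150) = 500
    cost = 150 + 150*500 = 75150
step 3: join C via nl
    card(P join C) = 500*200/(40) = 2500
    cost = 75150 + 500*200 = 175150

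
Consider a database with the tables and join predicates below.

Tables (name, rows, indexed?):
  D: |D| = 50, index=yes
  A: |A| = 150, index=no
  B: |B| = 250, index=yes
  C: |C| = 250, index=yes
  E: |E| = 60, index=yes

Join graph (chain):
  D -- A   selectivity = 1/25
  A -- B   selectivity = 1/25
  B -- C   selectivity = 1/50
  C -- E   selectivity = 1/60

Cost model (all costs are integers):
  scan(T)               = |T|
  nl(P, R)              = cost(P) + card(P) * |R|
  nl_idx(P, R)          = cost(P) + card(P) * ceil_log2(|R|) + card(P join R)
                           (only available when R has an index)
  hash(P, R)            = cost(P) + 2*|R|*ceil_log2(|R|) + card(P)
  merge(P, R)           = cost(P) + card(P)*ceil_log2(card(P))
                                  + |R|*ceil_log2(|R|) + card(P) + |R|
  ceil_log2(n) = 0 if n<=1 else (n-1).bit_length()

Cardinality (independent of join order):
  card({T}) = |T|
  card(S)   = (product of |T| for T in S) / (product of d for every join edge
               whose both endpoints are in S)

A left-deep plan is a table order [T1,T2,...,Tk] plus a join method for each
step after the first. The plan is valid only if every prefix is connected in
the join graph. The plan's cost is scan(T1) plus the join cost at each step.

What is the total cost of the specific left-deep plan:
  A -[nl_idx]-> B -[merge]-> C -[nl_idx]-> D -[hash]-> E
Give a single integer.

step 1: scan A: cost=150, card=150
step 2: join B via nl_idx
    card(P join B) = 150*250/(25) = 1500
    cost = 150 + 150*8 + 1500 = 2850
step 3: join C via merge
    card(P join C) = 1500*250/(50) = 7500
    cost = 2850 + 1500*11 + 250*8 + 1500 + 250 = 23100
step 4: join D via nl_idx
    card(P join D) = 7500*50/(25) = 15000
    cost = 23100 + 7500*6 + 15000 = 83100
step 5: join E via hash
    card(P join E) = 15000*60/(60) = 15000
    cost = 83100 + 2*60*6 + 15000 = 98820

98820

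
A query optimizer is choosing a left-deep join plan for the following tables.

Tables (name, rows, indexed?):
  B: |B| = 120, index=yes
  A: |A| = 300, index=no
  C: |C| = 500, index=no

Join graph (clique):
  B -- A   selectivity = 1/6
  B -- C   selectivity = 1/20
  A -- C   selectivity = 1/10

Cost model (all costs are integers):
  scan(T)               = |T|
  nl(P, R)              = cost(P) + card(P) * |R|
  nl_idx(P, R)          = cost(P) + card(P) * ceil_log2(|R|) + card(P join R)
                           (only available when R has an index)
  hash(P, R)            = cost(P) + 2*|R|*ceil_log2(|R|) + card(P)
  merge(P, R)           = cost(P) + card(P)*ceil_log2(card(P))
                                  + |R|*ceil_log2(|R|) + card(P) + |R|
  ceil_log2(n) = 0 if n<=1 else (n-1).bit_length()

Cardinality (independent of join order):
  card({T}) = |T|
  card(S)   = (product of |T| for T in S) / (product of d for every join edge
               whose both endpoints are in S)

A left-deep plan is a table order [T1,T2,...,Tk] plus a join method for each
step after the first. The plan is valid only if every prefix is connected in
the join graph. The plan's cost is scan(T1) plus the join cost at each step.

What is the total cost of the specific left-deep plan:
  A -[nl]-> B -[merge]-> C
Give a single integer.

125300

step 1: scan A: cost=300, card=300
step 2: join B via nl
    card(P join B) = 300*120/(6) = 6000
    cost = 300 + 300*120 = 36300
step 3: join C via merge
    card(P join C) = 6000*500/(20*10) = 15000
    cost = 36300 + 6000*13 + 500*9 + 6000 + 500 = 125300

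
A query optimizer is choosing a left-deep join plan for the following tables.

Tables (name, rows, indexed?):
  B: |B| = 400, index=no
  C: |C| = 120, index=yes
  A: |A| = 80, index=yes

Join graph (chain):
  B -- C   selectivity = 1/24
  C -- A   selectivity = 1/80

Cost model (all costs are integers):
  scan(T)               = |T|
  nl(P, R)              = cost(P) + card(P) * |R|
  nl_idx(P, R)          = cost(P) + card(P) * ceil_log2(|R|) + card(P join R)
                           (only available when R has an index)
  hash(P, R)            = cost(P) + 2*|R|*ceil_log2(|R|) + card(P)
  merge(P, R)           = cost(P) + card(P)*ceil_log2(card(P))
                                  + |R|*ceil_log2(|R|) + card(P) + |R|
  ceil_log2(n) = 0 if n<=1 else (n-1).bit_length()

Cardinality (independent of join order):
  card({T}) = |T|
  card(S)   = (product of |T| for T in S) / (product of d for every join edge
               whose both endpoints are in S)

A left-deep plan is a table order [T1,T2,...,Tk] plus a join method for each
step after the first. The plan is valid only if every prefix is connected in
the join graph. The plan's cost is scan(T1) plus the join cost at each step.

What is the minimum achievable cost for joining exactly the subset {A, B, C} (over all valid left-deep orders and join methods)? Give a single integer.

5600

Selinger DP over subsets of {A,B,C}:
  {B}: scan cost=400, card=400
  {C}: scan cost=120, card=120
  {A}: scan cost=80, card=80
  {BC}: card=2000; try (C,hash)→2480, (B,merge)→5080, (C,nl_idx)→5200, (C,merge)→5360, (B,hash)→7440, (B,nl)→48120 …(+1); best=2480 via (C,hash)
  {AC}: card=120; try (C,nl_idx)→760, (A,nl_idx)→1080, (A,hash)→1360, (C,merge)→1680, (A,merge)→1720, (C,hash)→1840 …(+2); best=760 via (C,nl_idx)
  {ABC}: card=2000; try (A,hash)→5600, (B,merge)→5720, (B,hash)→8080, (A,nl_idx)→18480, (A,merge)→27120, (B,nl)→48760 …(+1); best=5600 via (A,hash)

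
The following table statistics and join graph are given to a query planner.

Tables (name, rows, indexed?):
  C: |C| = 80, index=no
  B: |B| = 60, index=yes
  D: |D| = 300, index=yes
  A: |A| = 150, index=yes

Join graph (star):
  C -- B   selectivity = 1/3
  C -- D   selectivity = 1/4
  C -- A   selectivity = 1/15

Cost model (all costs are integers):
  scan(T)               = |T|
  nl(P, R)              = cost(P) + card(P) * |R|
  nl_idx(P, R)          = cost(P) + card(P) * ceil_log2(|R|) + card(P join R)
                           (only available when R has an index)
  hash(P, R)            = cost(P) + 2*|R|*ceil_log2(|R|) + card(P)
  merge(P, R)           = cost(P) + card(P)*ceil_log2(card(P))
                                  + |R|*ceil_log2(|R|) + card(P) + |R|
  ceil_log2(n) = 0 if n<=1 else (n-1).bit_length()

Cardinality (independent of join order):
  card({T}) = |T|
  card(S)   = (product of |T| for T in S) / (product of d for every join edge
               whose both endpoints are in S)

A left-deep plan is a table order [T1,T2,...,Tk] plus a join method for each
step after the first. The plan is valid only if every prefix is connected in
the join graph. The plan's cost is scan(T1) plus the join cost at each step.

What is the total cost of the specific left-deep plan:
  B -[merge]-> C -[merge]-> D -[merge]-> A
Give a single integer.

2184670

step 1: scan B: cost=60, card=60
step 2: join C via merge
    card(P join C) = 60*80/(3) = 1600
    cost = 60 + 60*6 + 80*7 + 60 + 80 = 1120
step 3: join D via merge
    card(P join D) = 1600*300/(4) = 120000
    cost = 1120 + 1600*11 + 300*9 + 1600 + 300 = 23320
step 4: join A via merge
    card(P join A) = 120000*150/(15) = 1200000
    cost = 23320 + 120000*17 + 150*8 + 120000 + 150 = 2184670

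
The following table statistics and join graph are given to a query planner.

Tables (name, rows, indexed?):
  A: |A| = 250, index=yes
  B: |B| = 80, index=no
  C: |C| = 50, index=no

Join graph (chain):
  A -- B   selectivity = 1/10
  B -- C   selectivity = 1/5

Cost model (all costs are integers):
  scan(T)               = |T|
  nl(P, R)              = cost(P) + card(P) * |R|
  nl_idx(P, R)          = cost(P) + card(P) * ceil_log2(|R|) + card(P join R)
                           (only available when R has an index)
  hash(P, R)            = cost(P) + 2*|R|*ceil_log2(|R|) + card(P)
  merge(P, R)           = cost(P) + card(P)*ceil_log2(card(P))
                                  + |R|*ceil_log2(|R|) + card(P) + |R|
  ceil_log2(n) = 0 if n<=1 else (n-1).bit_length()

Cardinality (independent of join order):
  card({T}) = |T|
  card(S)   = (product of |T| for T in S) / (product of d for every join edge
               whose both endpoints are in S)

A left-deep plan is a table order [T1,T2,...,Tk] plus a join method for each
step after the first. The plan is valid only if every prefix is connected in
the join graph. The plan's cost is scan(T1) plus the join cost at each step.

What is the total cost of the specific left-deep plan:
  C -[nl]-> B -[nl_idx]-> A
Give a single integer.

step 1: scan C: cost=50, card=50
step 2: join B via nl
    card(P join B) = 50*80/(5) = 800
    cost = 50 + 50*80 = 4050
step 3: join A via nl_idx
    card(P join A) = 800*250/(10) = 20000
    cost = 4050 + 800*8 + 20000 = 30450

30450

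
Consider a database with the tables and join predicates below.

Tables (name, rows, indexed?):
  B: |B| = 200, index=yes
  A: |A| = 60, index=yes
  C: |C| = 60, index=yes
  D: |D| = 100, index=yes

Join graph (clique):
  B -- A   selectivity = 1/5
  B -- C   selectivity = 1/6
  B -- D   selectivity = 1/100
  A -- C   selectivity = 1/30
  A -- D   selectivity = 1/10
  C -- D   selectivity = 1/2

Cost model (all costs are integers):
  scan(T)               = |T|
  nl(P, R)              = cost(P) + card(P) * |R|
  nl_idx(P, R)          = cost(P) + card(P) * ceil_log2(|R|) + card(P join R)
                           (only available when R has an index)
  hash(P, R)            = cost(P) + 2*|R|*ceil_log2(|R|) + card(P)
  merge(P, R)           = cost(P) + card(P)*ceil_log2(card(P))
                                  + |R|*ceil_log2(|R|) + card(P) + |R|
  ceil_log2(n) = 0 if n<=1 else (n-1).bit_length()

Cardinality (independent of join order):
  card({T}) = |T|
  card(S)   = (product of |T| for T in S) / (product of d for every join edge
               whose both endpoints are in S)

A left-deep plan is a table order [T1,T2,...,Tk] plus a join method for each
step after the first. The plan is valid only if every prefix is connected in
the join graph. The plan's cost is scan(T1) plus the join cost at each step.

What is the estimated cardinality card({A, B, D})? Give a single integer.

Tables in S: A(60), B(200), D(100)
Edges inside S: B-A(d=5), B-D(d=100), A-D(d=10)
numerator = 60 * 200 * 100 = 1200000
denominator = 5 * 100 * 10 = 5000
card(S) = 1200000 / 5000 = 240

240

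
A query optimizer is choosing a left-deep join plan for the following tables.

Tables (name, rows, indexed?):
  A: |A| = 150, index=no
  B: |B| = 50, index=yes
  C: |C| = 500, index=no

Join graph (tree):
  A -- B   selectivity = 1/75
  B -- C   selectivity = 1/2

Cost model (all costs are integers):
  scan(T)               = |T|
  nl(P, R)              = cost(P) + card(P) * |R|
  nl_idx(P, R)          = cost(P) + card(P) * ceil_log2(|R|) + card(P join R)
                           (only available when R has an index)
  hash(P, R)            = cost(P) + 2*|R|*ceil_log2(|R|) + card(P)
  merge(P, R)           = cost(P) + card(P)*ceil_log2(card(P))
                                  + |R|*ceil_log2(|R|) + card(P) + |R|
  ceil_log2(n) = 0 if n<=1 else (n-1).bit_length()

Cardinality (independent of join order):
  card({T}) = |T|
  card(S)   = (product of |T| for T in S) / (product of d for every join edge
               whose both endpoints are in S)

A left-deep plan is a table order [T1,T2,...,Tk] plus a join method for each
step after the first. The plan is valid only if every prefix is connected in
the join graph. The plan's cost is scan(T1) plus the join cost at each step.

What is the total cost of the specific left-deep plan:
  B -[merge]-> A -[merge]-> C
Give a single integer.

7550

step 1: scan B: cost=50, card=50
step 2: join A via merge
    card(P join A) = 50*150/(75) = 100
    cost = 50 + 50*6 + 150*8 + 50 + 150 = 1750
step 3: join C via merge
    card(P join C) = 100*500/(2) = 25000
    cost = 1750 + 100*7 + 500*9 + 100 + 500 = 7550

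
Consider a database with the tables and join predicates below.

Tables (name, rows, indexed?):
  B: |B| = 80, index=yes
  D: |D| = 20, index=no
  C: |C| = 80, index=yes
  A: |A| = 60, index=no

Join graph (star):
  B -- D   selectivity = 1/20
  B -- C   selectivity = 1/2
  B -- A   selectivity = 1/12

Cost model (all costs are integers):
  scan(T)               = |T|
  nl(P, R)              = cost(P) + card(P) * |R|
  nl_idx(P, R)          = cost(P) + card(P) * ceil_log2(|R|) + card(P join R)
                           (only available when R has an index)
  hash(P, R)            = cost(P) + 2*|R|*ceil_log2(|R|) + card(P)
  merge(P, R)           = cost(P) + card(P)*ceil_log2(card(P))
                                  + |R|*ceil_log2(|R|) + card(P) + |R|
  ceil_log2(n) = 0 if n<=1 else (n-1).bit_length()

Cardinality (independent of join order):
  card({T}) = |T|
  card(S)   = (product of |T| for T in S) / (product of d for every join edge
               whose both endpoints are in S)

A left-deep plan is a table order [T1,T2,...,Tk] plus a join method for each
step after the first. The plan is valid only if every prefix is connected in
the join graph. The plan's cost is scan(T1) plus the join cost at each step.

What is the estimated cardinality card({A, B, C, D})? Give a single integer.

16000

Tables in S: A(60), B(80), C(80), D(20)
Edges inside S: B-D(d=20), B-C(d=2), B-A(d=12)
numerator = 60 * 80 * 80 * 20 = 7680000
denominator = 20 * 2 * 12 = 480
card(S) = 7680000 / 480 = 16000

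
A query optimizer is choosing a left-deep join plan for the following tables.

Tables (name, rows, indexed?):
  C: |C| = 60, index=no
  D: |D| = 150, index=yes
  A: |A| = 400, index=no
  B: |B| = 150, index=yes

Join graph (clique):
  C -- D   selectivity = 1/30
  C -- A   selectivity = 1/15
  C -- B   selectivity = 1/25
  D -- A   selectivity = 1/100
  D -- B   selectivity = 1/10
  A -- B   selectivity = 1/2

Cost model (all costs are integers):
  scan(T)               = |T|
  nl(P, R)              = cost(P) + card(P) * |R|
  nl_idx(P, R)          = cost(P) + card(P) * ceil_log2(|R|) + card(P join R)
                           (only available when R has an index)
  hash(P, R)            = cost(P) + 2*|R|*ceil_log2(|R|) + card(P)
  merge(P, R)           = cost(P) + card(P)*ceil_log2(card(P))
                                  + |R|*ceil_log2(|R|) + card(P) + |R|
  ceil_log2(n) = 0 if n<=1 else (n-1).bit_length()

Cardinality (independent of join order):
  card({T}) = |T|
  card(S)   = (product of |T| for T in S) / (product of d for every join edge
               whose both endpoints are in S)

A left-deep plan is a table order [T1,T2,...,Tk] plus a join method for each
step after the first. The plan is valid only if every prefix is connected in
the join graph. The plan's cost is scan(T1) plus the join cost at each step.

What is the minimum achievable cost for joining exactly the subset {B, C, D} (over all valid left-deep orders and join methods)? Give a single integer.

3420

Selinger DP over subsets of {B,C,D}:
  {C}: scan cost=60, card=60
  {D}: scan cost=150, card=150
  {B}: scan cost=150, card=150
  {CD}: card=300; try (D,nl_idx)→840, (C,hash)→1020, (D,merge)→1830, (C,merge)→1920, (D,hash)→2520, (D,nl)→9060 …(+1); best=840 via (D,nl_idx)
  {BC}: card=360; try (B,nl_idx)→900, (C,hash)→1020, (B,merge)→1830, (C,merge)→1920, (B,hash)→2520, (B,nl)→9060 …(+1); best=900 via (B,nl_idx)
  {BD}: card=2250; try (D,hash)→2700, (B,hash)→2700, (D,merge)→2850, (B,merge)→2850, (D,nl_idx)→3600, (B,nl_idx)→3600 …(+2); best=2700 via (D,hash)
  {BCD}: card=180; try (B,nl_idx)→3420, (B,hash)→3540, (D,hash)→3660, (D,nl_idx)→3960, (B,merge)→5190, (C,hash)→5670 …(+5); best=3420 via (B,nl_idx)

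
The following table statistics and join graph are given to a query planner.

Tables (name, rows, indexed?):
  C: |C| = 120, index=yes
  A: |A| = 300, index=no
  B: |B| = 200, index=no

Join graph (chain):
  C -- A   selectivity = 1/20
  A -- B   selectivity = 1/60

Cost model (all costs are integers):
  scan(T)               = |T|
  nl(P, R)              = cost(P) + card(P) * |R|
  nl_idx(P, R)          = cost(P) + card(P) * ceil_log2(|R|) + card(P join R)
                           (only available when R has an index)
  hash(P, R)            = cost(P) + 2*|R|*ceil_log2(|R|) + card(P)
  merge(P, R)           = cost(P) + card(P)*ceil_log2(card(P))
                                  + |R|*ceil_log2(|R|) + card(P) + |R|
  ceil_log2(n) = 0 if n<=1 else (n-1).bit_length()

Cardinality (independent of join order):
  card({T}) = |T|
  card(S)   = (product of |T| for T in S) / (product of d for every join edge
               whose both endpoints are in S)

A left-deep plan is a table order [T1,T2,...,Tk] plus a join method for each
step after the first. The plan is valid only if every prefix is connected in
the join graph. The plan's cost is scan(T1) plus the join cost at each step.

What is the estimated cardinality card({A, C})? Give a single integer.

1800

Tables in S: A(300), C(120)
Edges inside S: C-A(d=20)
numerator = 300 * 120 = 36000
denominator = 20 = 20
card(S) = 36000 / 20 = 1800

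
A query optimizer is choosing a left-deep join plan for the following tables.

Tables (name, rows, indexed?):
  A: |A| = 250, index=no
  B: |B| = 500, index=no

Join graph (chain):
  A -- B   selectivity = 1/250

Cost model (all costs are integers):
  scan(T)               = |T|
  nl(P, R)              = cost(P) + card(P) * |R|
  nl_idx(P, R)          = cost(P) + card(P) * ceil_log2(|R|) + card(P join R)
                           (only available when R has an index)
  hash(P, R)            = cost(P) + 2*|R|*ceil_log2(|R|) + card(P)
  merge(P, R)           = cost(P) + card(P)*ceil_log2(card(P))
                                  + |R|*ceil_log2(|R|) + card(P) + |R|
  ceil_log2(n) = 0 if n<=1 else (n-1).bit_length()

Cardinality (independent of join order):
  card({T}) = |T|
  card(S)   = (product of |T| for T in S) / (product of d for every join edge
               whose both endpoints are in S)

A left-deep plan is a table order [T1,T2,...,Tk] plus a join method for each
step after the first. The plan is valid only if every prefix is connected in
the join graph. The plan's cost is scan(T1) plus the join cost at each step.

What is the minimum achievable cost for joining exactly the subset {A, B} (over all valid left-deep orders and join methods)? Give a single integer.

Selinger DP over subsets of {A,B}:
  {A}: scan cost=250, card=250
  {B}: scan cost=500, card=500
  {AB}: card=500; try (A,hash)→5000, (B,merge)→7500, (A,merge)→7750, (B,hash)→9500, (B,nl)→125250, (A,nl)→125500; best=5000 via (A,hash)

5000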